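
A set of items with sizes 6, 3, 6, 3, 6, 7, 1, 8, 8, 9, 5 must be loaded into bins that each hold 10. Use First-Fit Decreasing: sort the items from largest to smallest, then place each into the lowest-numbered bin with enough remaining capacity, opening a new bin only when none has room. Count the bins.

8

Sorted descending: 9, 8, 8, 7, 6, 6, 6, 5, 3, 3, 1.
Put 9 in bin 1; 1 remain.
Put 8 in bin 2; 2 remain.
Put 8 in bin 3; 2 remain.
Put 7 in bin 4; 3 remain.
Put 6 in bin 5; 4 remain.
Put 6 in bin 6; 4 remain.
Put 6 in bin 7; 4 remain.
Put 5 in bin 8; 5 remain.
Put 3 in bin 4; 0 remain.
Put 3 in bin 5; 1 remain.
Put 1 in bin 1; 0 remain.
Final bins: [9,1] [8] [8] [7,3] [6,3] [6] [6] [5].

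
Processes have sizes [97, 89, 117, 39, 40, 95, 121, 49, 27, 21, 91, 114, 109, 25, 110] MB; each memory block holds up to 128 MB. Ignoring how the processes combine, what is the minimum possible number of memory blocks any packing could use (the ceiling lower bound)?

9

Total size = 97 + 89 + 117 + 39 + 40 + 95 + 121 + 49 + 27 + 21 + 91 + 114 + 109 + 25 + 110 = 1144 MB.
⌈1144 / 128⌉ = 9.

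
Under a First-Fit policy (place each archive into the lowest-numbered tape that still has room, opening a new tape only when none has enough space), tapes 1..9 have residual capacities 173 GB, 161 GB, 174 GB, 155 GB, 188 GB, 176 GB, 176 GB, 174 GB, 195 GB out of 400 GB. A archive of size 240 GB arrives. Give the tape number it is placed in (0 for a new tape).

0

No tape has ≥ 240 GB free, so a new tape is opened.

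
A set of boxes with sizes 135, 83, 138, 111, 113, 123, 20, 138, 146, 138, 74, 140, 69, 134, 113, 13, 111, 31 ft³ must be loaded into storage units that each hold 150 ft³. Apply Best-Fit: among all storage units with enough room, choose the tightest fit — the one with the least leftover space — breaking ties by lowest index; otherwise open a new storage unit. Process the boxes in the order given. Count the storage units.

storage unit 1: place 135 ft³, 15 ft³ left
storage unit 2: place 83 ft³, 67 ft³ left
storage unit 3: place 138 ft³, 12 ft³ left
storage unit 4: place 111 ft³, 39 ft³ left
storage unit 5: place 113 ft³, 37 ft³ left
storage unit 6: place 123 ft³, 27 ft³ left
storage unit 6: place 20 ft³, 7 ft³ left
storage unit 7: place 138 ft³, 12 ft³ left
storage unit 8: place 146 ft³, 4 ft³ left
storage unit 9: place 138 ft³, 12 ft³ left
storage unit 10: place 74 ft³, 76 ft³ left
storage unit 11: place 140 ft³, 10 ft³ left
storage unit 10: place 69 ft³, 7 ft³ left
storage unit 12: place 134 ft³, 16 ft³ left
storage unit 13: place 113 ft³, 37 ft³ left
storage unit 1: place 13 ft³, 2 ft³ left
storage unit 14: place 111 ft³, 39 ft³ left
storage unit 5: place 31 ft³, 6 ft³ left
Final storage units: [135,13] [83] [138] [111] [113,31] [123,20] [138] [146] [138] [74,69] [140] [134] [113] [111].

14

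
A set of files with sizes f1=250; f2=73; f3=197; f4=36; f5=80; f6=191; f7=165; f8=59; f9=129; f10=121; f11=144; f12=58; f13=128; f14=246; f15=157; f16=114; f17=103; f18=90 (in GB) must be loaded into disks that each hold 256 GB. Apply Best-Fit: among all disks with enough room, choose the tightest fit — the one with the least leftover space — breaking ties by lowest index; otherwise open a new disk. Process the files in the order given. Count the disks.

10

f1 (250 GB) → disk 1 (remaining 6 GB)
f2 (73 GB) → disk 2 (remaining 183 GB)
f3 (197 GB) → disk 3 (remaining 59 GB)
f4 (36 GB) → disk 3 (remaining 23 GB)
f5 (80 GB) → disk 2 (remaining 103 GB)
f6 (191 GB) → disk 4 (remaining 65 GB)
f7 (165 GB) → disk 5 (remaining 91 GB)
f8 (59 GB) → disk 4 (remaining 6 GB)
f9 (129 GB) → disk 6 (remaining 127 GB)
f10 (121 GB) → disk 6 (remaining 6 GB)
f11 (144 GB) → disk 7 (remaining 112 GB)
f12 (58 GB) → disk 5 (remaining 33 GB)
f13 (128 GB) → disk 8 (remaining 128 GB)
f14 (246 GB) → disk 9 (remaining 10 GB)
f15 (157 GB) → disk 10 (remaining 99 GB)
f16 (114 GB) → disk 8 (remaining 14 GB)
f17 (103 GB) → disk 2 (remaining 0 GB)
f18 (90 GB) → disk 10 (remaining 9 GB)
Final disks: [250] [73,80,103] [197,36] [191,59] [165,58] [129,121] [144] [128,114] [246] [157,90].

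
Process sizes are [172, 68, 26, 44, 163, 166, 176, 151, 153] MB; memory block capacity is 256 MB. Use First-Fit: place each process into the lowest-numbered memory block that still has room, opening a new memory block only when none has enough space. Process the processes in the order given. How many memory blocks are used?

memory block 1: place 172 MB, 84 MB left
memory block 1: place 68 MB, 16 MB left
memory block 2: place 26 MB, 230 MB left
memory block 2: place 44 MB, 186 MB left
memory block 2: place 163 MB, 23 MB left
memory block 3: place 166 MB, 90 MB left
memory block 4: place 176 MB, 80 MB left
memory block 5: place 151 MB, 105 MB left
memory block 6: place 153 MB, 103 MB left
Final memory blocks: [172,68] [26,44,163] [166] [176] [151] [153].

6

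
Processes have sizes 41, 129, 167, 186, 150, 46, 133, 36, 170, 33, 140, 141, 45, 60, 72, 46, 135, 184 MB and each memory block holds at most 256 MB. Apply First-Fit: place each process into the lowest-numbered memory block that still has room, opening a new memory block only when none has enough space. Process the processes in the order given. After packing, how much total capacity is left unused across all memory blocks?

41 MB → memory block 1 (remaining 215 MB)
129 MB → memory block 1 (remaining 86 MB)
167 MB → memory block 2 (remaining 89 MB)
186 MB → memory block 3 (remaining 70 MB)
150 MB → memory block 4 (remaining 106 MB)
46 MB → memory block 1 (remaining 40 MB)
133 MB → memory block 5 (remaining 123 MB)
36 MB → memory block 1 (remaining 4 MB)
170 MB → memory block 6 (remaining 86 MB)
33 MB → memory block 2 (remaining 56 MB)
140 MB → memory block 7 (remaining 116 MB)
141 MB → memory block 8 (remaining 115 MB)
45 MB → memory block 2 (remaining 11 MB)
60 MB → memory block 3 (remaining 10 MB)
72 MB → memory block 4 (remaining 34 MB)
46 MB → memory block 5 (remaining 77 MB)
135 MB → memory block 9 (remaining 121 MB)
184 MB → memory block 10 (remaining 72 MB)
10 memory blocks × 256 MB = 2560 MB; used 1914 MB; unused 646 MB.

646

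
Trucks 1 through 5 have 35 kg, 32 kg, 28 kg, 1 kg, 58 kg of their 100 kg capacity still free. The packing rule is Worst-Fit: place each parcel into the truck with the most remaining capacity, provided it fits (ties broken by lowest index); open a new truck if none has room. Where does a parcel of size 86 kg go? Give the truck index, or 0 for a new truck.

No truck has ≥ 86 kg free, so a new truck is opened.

0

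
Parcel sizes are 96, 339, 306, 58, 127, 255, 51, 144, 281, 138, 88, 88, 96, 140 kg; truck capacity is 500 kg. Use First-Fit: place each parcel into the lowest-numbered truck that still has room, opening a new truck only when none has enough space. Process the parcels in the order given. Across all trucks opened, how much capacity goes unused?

96 kg → truck 1 (remaining 404 kg)
339 kg → truck 1 (remaining 65 kg)
306 kg → truck 2 (remaining 194 kg)
58 kg → truck 1 (remaining 7 kg)
127 kg → truck 2 (remaining 67 kg)
255 kg → truck 3 (remaining 245 kg)
51 kg → truck 2 (remaining 16 kg)
144 kg → truck 3 (remaining 101 kg)
281 kg → truck 4 (remaining 219 kg)
138 kg → truck 4 (remaining 81 kg)
88 kg → truck 3 (remaining 13 kg)
88 kg → truck 5 (remaining 412 kg)
96 kg → truck 5 (remaining 316 kg)
140 kg → truck 5 (remaining 176 kg)
5 trucks × 500 kg = 2500 kg; used 2207 kg; unused 293 kg.

293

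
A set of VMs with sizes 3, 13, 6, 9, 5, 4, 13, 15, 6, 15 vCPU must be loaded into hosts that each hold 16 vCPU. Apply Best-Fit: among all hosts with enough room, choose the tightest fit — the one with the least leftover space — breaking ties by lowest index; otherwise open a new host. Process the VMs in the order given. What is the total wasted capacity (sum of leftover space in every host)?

7

Put 3 vCPU in host 1; 13 vCPU remain.
Put 13 vCPU in host 1; 0 vCPU remain.
Put 6 vCPU in host 2; 10 vCPU remain.
Put 9 vCPU in host 2; 1 vCPU remain.
Put 5 vCPU in host 3; 11 vCPU remain.
Put 4 vCPU in host 3; 7 vCPU remain.
Put 13 vCPU in host 4; 3 vCPU remain.
Put 15 vCPU in host 5; 1 vCPU remain.
Put 6 vCPU in host 3; 1 vCPU remain.
Put 15 vCPU in host 6; 1 vCPU remain.
6 hosts × 16 vCPU = 96 vCPU; used 89 vCPU; unused 7 vCPU.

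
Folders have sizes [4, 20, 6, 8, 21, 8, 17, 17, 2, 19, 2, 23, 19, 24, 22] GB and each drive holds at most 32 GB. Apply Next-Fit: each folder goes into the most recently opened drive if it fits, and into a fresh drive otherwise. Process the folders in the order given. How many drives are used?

9

Put 4 GB in drive 1; 28 GB remain.
Put 20 GB in drive 1; 8 GB remain.
Put 6 GB in drive 1; 2 GB remain.
Put 8 GB in drive 2; 24 GB remain.
Put 21 GB in drive 2; 3 GB remain.
Put 8 GB in drive 3; 24 GB remain.
Put 17 GB in drive 3; 7 GB remain.
Put 17 GB in drive 4; 15 GB remain.
Put 2 GB in drive 4; 13 GB remain.
Put 19 GB in drive 5; 13 GB remain.
Put 2 GB in drive 5; 11 GB remain.
Put 23 GB in drive 6; 9 GB remain.
Put 19 GB in drive 7; 13 GB remain.
Put 24 GB in drive 8; 8 GB remain.
Put 22 GB in drive 9; 10 GB remain.
Final drives: [4,20,6] [8,21] [8,17] [17,2] [19,2] [23] [19] [24] [22].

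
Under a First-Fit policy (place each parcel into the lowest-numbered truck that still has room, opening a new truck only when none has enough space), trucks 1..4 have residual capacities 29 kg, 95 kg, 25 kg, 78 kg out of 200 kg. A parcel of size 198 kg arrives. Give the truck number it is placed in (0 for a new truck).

No truck has ≥ 198 kg free, so a new truck is opened.

0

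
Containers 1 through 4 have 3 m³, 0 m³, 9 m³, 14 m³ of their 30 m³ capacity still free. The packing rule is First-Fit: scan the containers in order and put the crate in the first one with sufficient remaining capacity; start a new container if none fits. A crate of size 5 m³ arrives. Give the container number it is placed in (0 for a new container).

3

Containers with room: container 3 (9 m³), container 4 (14 m³).
The first with room is container 3.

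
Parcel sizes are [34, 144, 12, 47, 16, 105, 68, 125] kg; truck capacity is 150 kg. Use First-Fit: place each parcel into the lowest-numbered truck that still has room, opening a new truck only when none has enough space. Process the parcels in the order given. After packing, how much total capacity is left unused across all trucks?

truck 1: place 34 kg, 116 kg left
truck 2: place 144 kg, 6 kg left
truck 1: place 12 kg, 104 kg left
truck 1: place 47 kg, 57 kg left
truck 1: place 16 kg, 41 kg left
truck 3: place 105 kg, 45 kg left
truck 4: place 68 kg, 82 kg left
truck 5: place 125 kg, 25 kg left
5 trucks × 150 kg = 750 kg; used 551 kg; unused 199 kg.

199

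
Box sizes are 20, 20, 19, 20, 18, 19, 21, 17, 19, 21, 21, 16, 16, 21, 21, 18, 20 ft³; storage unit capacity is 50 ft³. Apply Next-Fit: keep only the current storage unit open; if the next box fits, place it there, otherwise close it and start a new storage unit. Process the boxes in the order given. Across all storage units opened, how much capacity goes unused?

123

Put 20 ft³ in storage unit 1; 30 ft³ remain.
Put 20 ft³ in storage unit 1; 10 ft³ remain.
Put 19 ft³ in storage unit 2; 31 ft³ remain.
Put 20 ft³ in storage unit 2; 11 ft³ remain.
Put 18 ft³ in storage unit 3; 32 ft³ remain.
Put 19 ft³ in storage unit 3; 13 ft³ remain.
Put 21 ft³ in storage unit 4; 29 ft³ remain.
Put 17 ft³ in storage unit 4; 12 ft³ remain.
Put 19 ft³ in storage unit 5; 31 ft³ remain.
Put 21 ft³ in storage unit 5; 10 ft³ remain.
Put 21 ft³ in storage unit 6; 29 ft³ remain.
Put 16 ft³ in storage unit 6; 13 ft³ remain.
Put 16 ft³ in storage unit 7; 34 ft³ remain.
Put 21 ft³ in storage unit 7; 13 ft³ remain.
Put 21 ft³ in storage unit 8; 29 ft³ remain.
Put 18 ft³ in storage unit 8; 11 ft³ remain.
Put 20 ft³ in storage unit 9; 30 ft³ remain.
9 storage units × 50 ft³ = 450 ft³; used 327 ft³; unused 123 ft³.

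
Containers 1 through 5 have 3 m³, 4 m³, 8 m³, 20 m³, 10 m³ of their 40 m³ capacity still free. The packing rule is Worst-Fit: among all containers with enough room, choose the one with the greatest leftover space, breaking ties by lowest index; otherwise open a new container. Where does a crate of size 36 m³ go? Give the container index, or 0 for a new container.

No container has ≥ 36 m³ free, so a new container is opened.

0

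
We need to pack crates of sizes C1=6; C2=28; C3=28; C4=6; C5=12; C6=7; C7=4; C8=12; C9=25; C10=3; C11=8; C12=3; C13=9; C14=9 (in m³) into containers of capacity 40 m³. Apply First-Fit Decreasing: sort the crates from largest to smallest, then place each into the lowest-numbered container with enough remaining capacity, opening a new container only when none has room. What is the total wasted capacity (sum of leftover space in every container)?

Sorted descending: 28, 28, 25, 12, 12, 9, 9, 8, 7, 6, 6, 4, 3, 3.
container 1: place 28 m³, 12 m³ left
container 2: place 28 m³, 12 m³ left
container 3: place 25 m³, 15 m³ left
container 1: place 12 m³, 0 m³ left
container 2: place 12 m³, 0 m³ left
container 3: place 9 m³, 6 m³ left
container 4: place 9 m³, 31 m³ left
container 4: place 8 m³, 23 m³ left
container 4: place 7 m³, 16 m³ left
container 3: place 6 m³, 0 m³ left
container 4: place 6 m³, 10 m³ left
container 4: place 4 m³, 6 m³ left
container 4: place 3 m³, 3 m³ left
container 4: place 3 m³, 0 m³ left
4 containers × 40 m³ = 160 m³; used 160 m³; unused 0 m³.

0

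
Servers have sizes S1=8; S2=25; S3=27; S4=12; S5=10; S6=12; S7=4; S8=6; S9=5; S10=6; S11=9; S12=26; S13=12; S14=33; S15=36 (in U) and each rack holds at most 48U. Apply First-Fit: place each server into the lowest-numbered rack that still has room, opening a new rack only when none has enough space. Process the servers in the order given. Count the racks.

6 racks

rack 1: place S1 (8U), 40U left
rack 1: place S2 (25U), 15U left
rack 2: place S3 (27U), 21U left
rack 1: place S4 (12U), 3U left
rack 2: place S5 (10U), 11U left
rack 3: place S6 (12U), 36U left
rack 2: place S7 (4U), 7U left
rack 2: place S8 (6U), 1U left
rack 3: place S9 (5U), 31U left
rack 3: place S10 (6U), 25U left
rack 3: place S11 (9U), 16U left
rack 4: place S12 (26U), 22U left
rack 3: place S13 (12U), 4U left
rack 5: place S14 (33U), 15U left
rack 6: place S15 (36U), 12U left
Final racks: [8,25,12] [27,10,4,6] [12,5,6,9,12] [26] [33] [36].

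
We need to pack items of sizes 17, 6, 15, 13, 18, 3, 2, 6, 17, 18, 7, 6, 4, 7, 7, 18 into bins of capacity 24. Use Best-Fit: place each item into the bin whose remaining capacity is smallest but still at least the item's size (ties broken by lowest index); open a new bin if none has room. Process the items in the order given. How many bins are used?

8 bins

Put 17 in bin 1; 7 remain.
Put 6 in bin 1; 1 remain.
Put 15 in bin 2; 9 remain.
Put 13 in bin 3; 11 remain.
Put 18 in bin 4; 6 remain.
Put 3 in bin 4; 3 remain.
Put 2 in bin 4; 1 remain.
Put 6 in bin 2; 3 remain.
Put 17 in bin 5; 7 remain.
Put 18 in bin 6; 6 remain.
Put 7 in bin 5; 0 remain.
Put 6 in bin 6; 0 remain.
Put 4 in bin 3; 7 remain.
Put 7 in bin 3; 0 remain.
Put 7 in bin 7; 17 remain.
Put 18 in bin 8; 6 remain.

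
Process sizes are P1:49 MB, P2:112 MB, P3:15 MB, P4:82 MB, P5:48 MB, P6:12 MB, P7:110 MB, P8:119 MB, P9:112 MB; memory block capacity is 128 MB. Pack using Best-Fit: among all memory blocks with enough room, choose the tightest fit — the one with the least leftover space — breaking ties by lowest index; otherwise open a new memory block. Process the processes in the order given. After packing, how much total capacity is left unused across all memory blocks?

P1 (49 MB) → memory block 1 (remaining 79 MB)
P2 (112 MB) → memory block 2 (remaining 16 MB)
P3 (15 MB) → memory block 2 (remaining 1 MB)
P4 (82 MB) → memory block 3 (remaining 46 MB)
P5 (48 MB) → memory block 1 (remaining 31 MB)
P6 (12 MB) → memory block 1 (remaining 19 MB)
P7 (110 MB) → memory block 4 (remaining 18 MB)
P8 (119 MB) → memory block 5 (remaining 9 MB)
P9 (112 MB) → memory block 6 (remaining 16 MB)
6 memory blocks × 128 MB = 768 MB; used 659 MB; unused 109 MB.

109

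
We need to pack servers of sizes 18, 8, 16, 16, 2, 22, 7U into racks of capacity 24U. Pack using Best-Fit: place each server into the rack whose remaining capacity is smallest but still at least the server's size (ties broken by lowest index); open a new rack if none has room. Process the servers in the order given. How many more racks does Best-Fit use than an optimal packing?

0

Best-Fit: [18,2] [8,16] [16,7] [22] → 4 racks.
Total size 89U; any packing needs at least ⌈89/24⌉ = 4 racks.
So 4 is already optimal.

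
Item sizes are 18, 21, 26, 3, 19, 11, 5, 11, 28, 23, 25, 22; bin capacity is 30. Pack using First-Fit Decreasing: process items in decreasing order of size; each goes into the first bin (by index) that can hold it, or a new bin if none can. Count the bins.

Sorted descending: 28, 26, 25, 23, 22, 21, 19, 18, 11, 11, 5, 3.
bin 1: place 28, 2 left
bin 2: place 26, 4 left
bin 3: place 25, 5 left
bin 4: place 23, 7 left
bin 5: place 22, 8 left
bin 6: place 21, 9 left
bin 7: place 19, 11 left
bin 8: place 18, 12 left
bin 7: place 11, 0 left
bin 8: place 11, 1 left
bin 3: place 5, 0 left
bin 2: place 3, 1 left

8 bins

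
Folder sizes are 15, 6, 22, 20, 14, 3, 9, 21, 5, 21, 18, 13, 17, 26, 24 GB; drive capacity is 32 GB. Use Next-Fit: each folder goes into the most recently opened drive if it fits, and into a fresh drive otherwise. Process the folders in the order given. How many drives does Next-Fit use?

10

drive 1: place 15 GB, 17 GB left
drive 1: place 6 GB, 11 GB left
drive 2: place 22 GB, 10 GB left
drive 3: place 20 GB, 12 GB left
drive 4: place 14 GB, 18 GB left
drive 4: place 3 GB, 15 GB left
drive 4: place 9 GB, 6 GB left
drive 5: place 21 GB, 11 GB left
drive 5: place 5 GB, 6 GB left
drive 6: place 21 GB, 11 GB left
drive 7: place 18 GB, 14 GB left
drive 7: place 13 GB, 1 GB left
drive 8: place 17 GB, 15 GB left
drive 9: place 26 GB, 6 GB left
drive 10: place 24 GB, 8 GB left
Final drives: [15,6] [22] [20] [14,3,9] [21,5] [21] [18,13] [17] [26] [24].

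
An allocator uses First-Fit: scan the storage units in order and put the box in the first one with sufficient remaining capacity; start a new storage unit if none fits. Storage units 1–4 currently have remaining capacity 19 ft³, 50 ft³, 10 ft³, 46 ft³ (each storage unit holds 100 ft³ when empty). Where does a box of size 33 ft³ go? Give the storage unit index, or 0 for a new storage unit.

Storage units with room: storage unit 2 (50 ft³), storage unit 4 (46 ft³).
The first with room is storage unit 2.

2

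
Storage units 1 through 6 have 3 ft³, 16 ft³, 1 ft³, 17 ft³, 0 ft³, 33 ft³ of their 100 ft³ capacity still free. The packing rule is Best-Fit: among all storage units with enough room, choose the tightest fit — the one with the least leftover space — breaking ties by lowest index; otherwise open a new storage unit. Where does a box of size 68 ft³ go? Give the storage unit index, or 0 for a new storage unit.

No storage unit has ≥ 68 ft³ free, so a new storage unit is opened.

0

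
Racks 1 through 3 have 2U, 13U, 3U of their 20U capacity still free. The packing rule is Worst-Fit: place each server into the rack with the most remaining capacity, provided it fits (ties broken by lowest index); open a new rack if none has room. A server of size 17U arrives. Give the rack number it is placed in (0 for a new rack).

0

No rack has ≥ 17U free, so a new rack is opened.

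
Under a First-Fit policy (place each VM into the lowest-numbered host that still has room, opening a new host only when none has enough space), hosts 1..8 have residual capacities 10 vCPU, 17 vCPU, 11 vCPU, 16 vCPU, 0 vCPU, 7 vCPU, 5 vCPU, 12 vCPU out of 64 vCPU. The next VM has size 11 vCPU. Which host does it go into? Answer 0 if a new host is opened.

2

Hosts with room: host 2 (17 vCPU), host 3 (11 vCPU), host 4 (16 vCPU), host 8 (12 vCPU).
The first with room is host 2.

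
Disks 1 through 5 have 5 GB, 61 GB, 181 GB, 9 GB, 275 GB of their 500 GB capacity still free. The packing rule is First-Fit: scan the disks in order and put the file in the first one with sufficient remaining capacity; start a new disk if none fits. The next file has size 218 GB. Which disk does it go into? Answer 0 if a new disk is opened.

Disks with room: disk 5 (275 GB).
The first with room is disk 5.

5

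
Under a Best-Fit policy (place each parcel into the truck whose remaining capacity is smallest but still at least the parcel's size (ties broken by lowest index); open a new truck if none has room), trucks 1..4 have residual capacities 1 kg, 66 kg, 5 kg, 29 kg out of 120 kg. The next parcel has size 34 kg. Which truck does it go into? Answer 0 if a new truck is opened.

2

Trucks with room: truck 2 (66 kg).
Tightest fit is truck 2 with 66 kg free.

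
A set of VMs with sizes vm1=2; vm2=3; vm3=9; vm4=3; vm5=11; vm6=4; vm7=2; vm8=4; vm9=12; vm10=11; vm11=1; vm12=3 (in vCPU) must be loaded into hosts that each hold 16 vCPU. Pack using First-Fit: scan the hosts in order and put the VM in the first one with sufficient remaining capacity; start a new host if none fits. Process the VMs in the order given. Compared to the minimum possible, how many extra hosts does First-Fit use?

0

First-Fit: [2,3,9,2] [3,11,1] [4,4,3] [12] [11] → 5 hosts.
Total size 65 vCPU; any packing needs at least ⌈65/16⌉ = 5 hosts.
So 5 is already optimal.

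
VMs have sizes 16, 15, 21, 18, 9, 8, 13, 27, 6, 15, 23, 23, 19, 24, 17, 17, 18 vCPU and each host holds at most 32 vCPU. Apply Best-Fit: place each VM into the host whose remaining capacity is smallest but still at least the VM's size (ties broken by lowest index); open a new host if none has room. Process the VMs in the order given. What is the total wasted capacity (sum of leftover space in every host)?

host 1: place 16 vCPU, 16 vCPU left
host 1: place 15 vCPU, 1 vCPU left
host 2: place 21 vCPU, 11 vCPU left
host 3: place 18 vCPU, 14 vCPU left
host 2: place 9 vCPU, 2 vCPU left
host 3: place 8 vCPU, 6 vCPU left
host 4: place 13 vCPU, 19 vCPU left
host 5: place 27 vCPU, 5 vCPU left
host 3: place 6 vCPU, 0 vCPU left
host 4: place 15 vCPU, 4 vCPU left
host 6: place 23 vCPU, 9 vCPU left
host 7: place 23 vCPU, 9 vCPU left
host 8: place 19 vCPU, 13 vCPU left
host 9: place 24 vCPU, 8 vCPU left
host 10: place 17 vCPU, 15 vCPU left
host 11: place 17 vCPU, 15 vCPU left
host 12: place 18 vCPU, 14 vCPU left
12 hosts × 32 vCPU = 384 vCPU; used 289 vCPU; unused 95 vCPU.

95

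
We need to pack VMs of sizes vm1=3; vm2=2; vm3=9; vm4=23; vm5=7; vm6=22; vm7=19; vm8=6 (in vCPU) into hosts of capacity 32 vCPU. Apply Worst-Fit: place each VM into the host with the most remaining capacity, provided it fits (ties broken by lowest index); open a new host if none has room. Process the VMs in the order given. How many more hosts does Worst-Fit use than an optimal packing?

Worst-Fit: [3,2,9,7] [23] [22] [19,6] → 4 hosts.
Total size 91 vCPU; any packing needs at least ⌈91/32⌉ = 3 hosts.
An optimal packing achieves that bound: [23,9] [22,7,3] [19,6,2] → 3 hosts.
Excess: 4 − 3 = 1.

1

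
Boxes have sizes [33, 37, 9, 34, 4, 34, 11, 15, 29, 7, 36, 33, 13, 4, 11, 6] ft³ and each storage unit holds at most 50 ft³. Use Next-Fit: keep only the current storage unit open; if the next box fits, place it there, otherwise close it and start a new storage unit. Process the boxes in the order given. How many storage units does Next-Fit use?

33 ft³ → storage unit 1 (remaining 17 ft³)
37 ft³ → storage unit 2 (remaining 13 ft³)
9 ft³ → storage unit 2 (remaining 4 ft³)
34 ft³ → storage unit 3 (remaining 16 ft³)
4 ft³ → storage unit 3 (remaining 12 ft³)
34 ft³ → storage unit 4 (remaining 16 ft³)
11 ft³ → storage unit 4 (remaining 5 ft³)
15 ft³ → storage unit 5 (remaining 35 ft³)
29 ft³ → storage unit 5 (remaining 6 ft³)
7 ft³ → storage unit 6 (remaining 43 ft³)
36 ft³ → storage unit 6 (remaining 7 ft³)
33 ft³ → storage unit 7 (remaining 17 ft³)
13 ft³ → storage unit 7 (remaining 4 ft³)
4 ft³ → storage unit 7 (remaining 0 ft³)
11 ft³ → storage unit 8 (remaining 39 ft³)
6 ft³ → storage unit 8 (remaining 33 ft³)
Final storage units: [33] [37,9] [34,4] [34,11] [15,29] [7,36] [33,13,4] [11,6].

8 storage units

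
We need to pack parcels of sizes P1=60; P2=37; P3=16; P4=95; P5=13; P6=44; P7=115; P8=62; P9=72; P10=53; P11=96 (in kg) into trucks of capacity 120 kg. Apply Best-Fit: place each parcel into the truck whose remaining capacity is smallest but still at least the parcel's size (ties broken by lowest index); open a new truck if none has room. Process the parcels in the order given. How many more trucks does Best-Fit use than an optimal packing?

1

Best-Fit: [60,37,16] [95,13] [44,62] [115] [72] [53] [96] → 7 trucks.
Total size 663 kg; any packing needs at least ⌈663/120⌉ = 6 trucks.
An optimal packing achieves that bound: [115] [96,16] [95,13] [72,44] [62,53] [60,37] → 6 trucks.
Excess: 7 − 6 = 1.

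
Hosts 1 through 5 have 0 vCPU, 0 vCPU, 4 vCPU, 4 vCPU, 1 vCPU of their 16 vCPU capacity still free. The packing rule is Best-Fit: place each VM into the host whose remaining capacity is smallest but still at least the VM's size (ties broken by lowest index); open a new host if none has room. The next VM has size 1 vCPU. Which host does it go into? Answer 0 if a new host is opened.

Hosts with room: host 3 (4 vCPU), host 4 (4 vCPU), host 5 (1 vCPU).
Tightest fit is host 5 with 1 vCPU free.

5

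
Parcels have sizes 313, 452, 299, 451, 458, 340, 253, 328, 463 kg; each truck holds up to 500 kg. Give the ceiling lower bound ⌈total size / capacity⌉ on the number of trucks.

7

Total size = 313 + 452 + 299 + 451 + 458 + 340 + 253 + 328 + 463 = 3357 kg.
⌈3357 / 500⌉ = 7.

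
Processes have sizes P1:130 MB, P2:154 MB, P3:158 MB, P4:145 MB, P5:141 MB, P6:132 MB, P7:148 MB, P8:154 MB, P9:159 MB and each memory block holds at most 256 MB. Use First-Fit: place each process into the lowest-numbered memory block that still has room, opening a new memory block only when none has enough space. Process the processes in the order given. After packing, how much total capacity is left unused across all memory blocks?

983

Put P1 (130 MB) in memory block 1; 126 MB remain.
Put P2 (154 MB) in memory block 2; 102 MB remain.
Put P3 (158 MB) in memory block 3; 98 MB remain.
Put P4 (145 MB) in memory block 4; 111 MB remain.
Put P5 (141 MB) in memory block 5; 115 MB remain.
Put P6 (132 MB) in memory block 6; 124 MB remain.
Put P7 (148 MB) in memory block 7; 108 MB remain.
Put P8 (154 MB) in memory block 8; 102 MB remain.
Put P9 (159 MB) in memory block 9; 97 MB remain.
9 memory blocks × 256 MB = 2304 MB; used 1321 MB; unused 983 MB.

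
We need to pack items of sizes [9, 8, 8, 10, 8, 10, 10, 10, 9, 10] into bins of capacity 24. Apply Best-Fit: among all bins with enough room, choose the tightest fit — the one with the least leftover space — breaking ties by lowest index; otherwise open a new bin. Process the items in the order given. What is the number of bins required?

5 bins

9 → bin 1 (remaining 15)
8 → bin 1 (remaining 7)
8 → bin 2 (remaining 16)
10 → bin 2 (remaining 6)
8 → bin 3 (remaining 16)
10 → bin 3 (remaining 6)
10 → bin 4 (remaining 14)
10 → bin 4 (remaining 4)
9 → bin 5 (remaining 15)
10 → bin 5 (remaining 5)
Final bins: [9,8] [8,10] [8,10] [10,10] [9,10].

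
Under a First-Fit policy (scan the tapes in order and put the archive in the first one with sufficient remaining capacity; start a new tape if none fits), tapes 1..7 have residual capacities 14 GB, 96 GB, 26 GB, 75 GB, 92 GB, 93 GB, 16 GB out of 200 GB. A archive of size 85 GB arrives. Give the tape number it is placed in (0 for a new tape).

Tapes with room: tape 2 (96 GB), tape 5 (92 GB), tape 6 (93 GB).
The first with room is tape 2.

2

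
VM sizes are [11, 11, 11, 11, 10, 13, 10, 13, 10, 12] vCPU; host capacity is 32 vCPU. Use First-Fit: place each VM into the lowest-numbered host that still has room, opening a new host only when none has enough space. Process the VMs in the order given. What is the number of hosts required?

Put 11 vCPU in host 1; 21 vCPU remain.
Put 11 vCPU in host 1; 10 vCPU remain.
Put 11 vCPU in host 2; 21 vCPU remain.
Put 11 vCPU in host 2; 10 vCPU remain.
Put 10 vCPU in host 1; 0 vCPU remain.
Put 13 vCPU in host 3; 19 vCPU remain.
Put 10 vCPU in host 2; 0 vCPU remain.
Put 13 vCPU in host 3; 6 vCPU remain.
Put 10 vCPU in host 4; 22 vCPU remain.
Put 12 vCPU in host 4; 10 vCPU remain.
Final hosts: [11,11,10] [11,11,10] [13,13] [10,12].

4 hosts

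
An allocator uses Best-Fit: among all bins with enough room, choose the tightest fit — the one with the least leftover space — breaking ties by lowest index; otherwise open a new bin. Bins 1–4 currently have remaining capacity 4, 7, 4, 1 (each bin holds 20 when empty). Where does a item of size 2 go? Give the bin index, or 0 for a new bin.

1

Bins with room: bin 1 (4), bin 2 (7), bin 3 (4).
Tightest fit is bin 1 with 4 free.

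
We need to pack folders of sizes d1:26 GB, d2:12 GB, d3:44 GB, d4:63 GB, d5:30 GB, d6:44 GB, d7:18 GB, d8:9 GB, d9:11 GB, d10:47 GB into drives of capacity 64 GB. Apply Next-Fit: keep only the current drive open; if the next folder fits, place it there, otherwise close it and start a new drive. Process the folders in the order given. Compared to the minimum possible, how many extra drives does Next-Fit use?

2

Next-Fit: [26,12] [44] [63] [30] [44,18] [9,11] [47] → 7 drives.
Total size 304 GB; any packing needs at least ⌈304/64⌉ = 5 drives.
An optimal packing achieves that bound: [63] [47,12] [44,18] [44,11,9] [30,26] → 5 drives.
Excess: 7 − 5 = 2.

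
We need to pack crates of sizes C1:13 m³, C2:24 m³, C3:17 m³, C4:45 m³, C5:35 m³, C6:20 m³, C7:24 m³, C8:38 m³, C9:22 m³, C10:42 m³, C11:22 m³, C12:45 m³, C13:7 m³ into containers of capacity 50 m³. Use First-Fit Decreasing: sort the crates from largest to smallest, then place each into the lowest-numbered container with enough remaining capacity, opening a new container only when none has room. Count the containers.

Sorted descending: 45, 45, 42, 38, 35, 24, 24, 22, 22, 20, 17, 13, 7.
container 1: place 45 m³, 5 m³ left
container 2: place 45 m³, 5 m³ left
container 3: place 42 m³, 8 m³ left
container 4: place 38 m³, 12 m³ left
container 5: place 35 m³, 15 m³ left
container 6: place 24 m³, 26 m³ left
container 6: place 24 m³, 2 m³ left
container 7: place 22 m³, 28 m³ left
container 7: place 22 m³, 6 m³ left
container 8: place 20 m³, 30 m³ left
container 8: place 17 m³, 13 m³ left
container 5: place 13 m³, 2 m³ left
container 3: place 7 m³, 1 m³ left

8 containers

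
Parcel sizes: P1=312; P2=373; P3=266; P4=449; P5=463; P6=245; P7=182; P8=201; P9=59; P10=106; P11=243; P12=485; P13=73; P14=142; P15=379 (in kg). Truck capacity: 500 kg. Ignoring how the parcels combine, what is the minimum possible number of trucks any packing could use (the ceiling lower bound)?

Total size = 312 + 373 + 266 + 449 + 463 + 245 + 182 + 201 + 59 + 106 + 243 + 485 + 73 + 142 + 379 = 3978 kg.
⌈3978 / 500⌉ = 8.

8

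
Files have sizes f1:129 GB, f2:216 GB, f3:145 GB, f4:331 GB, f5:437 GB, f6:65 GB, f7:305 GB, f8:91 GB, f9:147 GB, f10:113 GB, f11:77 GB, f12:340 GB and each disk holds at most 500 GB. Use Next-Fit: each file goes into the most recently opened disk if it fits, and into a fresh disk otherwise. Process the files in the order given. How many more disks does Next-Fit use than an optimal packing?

1

Next-Fit: [129,216,145] [331] [437] [65,305,91] [147,113,77] [340] → 6 disks.
Total size 2396 GB; any packing needs at least ⌈2396/500⌉ = 5 disks.
An optimal packing achieves that bound: [437] [340,147] [331,145] [305,129,65] [216,113,91,77] → 5 disks.
Excess: 6 − 5 = 1.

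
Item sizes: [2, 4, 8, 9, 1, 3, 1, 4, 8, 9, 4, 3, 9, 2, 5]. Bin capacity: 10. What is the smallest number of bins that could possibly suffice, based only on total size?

8

Total size = 2 + 4 + 8 + 9 + 1 + 3 + 1 + 4 + 8 + 9 + 4 + 3 + 9 + 2 + 5 = 72.
⌈72 / 10⌉ = 8.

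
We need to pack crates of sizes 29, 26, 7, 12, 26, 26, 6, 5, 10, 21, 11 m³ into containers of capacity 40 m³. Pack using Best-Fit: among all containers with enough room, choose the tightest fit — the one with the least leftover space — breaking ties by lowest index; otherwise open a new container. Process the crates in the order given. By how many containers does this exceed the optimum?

0

Best-Fit: [29,7] [26,12] [26,6,5] [26,10] [21,11] → 5 containers.
Total size 179 m³; any packing needs at least ⌈179/40⌉ = 5 containers.
So 5 is already optimal.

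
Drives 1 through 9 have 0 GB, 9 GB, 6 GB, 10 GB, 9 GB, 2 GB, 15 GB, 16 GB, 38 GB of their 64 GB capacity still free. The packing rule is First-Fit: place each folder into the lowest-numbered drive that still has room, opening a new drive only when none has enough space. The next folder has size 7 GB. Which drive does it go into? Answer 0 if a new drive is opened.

Drives with room: drive 2 (9 GB), drive 4 (10 GB), drive 5 (9 GB), drive 7 (15 GB), drive 8 (16 GB), drive 9 (38 GB).
The first with room is drive 2.

2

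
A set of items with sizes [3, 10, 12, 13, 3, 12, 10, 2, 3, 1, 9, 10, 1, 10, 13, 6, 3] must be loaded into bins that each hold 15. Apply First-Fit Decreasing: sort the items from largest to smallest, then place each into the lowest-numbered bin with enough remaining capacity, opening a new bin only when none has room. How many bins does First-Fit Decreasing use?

Sorted descending: 13, 13, 12, 12, 10, 10, 10, 10, 9, 6, 3, 3, 3, 3, 2, 1, 1.
13 → bin 1 (remaining 2)
13 → bin 2 (remaining 2)
12 → bin 3 (remaining 3)
12 → bin 4 (remaining 3)
10 → bin 5 (remaining 5)
10 → bin 6 (remaining 5)
10 → bin 7 (remaining 5)
10 → bin 8 (remaining 5)
9 → bin 9 (remaining 6)
6 → bin 9 (remaining 0)
3 → bin 3 (remaining 0)
3 → bin 4 (remaining 0)
3 → bin 5 (remaining 2)
3 → bin 6 (remaining 2)
2 → bin 1 (remaining 0)
1 → bin 2 (remaining 1)
1 → bin 2 (remaining 0)

9 bins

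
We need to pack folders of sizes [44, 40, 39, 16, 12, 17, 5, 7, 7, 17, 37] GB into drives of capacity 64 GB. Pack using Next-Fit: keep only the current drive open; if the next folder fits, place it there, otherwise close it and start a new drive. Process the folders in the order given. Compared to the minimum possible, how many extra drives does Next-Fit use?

1

Next-Fit: [44] [40] [39,16] [12,17,5,7,7] [17,37] → 5 drives.
Total size 241 GB; any packing needs at least ⌈241/64⌉ = 4 drives.
An optimal packing achieves that bound: [44,17] [40,17,7] [39,16,7] [37,12,5] → 4 drives.
Excess: 5 − 4 = 1.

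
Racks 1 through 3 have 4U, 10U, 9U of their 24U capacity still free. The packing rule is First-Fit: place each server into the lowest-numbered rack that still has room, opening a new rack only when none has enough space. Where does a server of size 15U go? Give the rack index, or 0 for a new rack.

No rack has ≥ 15U free, so a new rack is opened.

0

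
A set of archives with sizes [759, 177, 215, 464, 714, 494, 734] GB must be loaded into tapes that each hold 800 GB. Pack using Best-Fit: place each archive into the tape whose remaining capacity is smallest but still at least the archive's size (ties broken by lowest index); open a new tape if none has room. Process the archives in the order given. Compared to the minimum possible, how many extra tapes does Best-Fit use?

Best-Fit: [759] [177,215] [464] [714] [494] [734] → 6 tapes.
Total size 3557 GB; any packing needs at least ⌈3557/800⌉ = 5 tapes.
An optimal packing achieves that bound: [759] [734] [714] [494,215] [464,177] → 5 tapes.
Excess: 6 − 5 = 1.

1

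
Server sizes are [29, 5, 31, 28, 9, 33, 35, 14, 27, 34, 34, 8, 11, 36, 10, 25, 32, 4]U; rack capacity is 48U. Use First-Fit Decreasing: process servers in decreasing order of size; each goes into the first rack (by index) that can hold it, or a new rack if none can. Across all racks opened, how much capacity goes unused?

Sorted descending: 36, 35, 34, 34, 33, 32, 31, 29, 28, 27, 25, 14, 11, 10, 9, 8, 5, 4.
Put 36U in rack 1; 12U remain.
Put 35U in rack 2; 13U remain.
Put 34U in rack 3; 14U remain.
Put 34U in rack 4; 14U remain.
Put 33U in rack 5; 15U remain.
Put 32U in rack 6; 16U remain.
Put 31U in rack 7; 17U remain.
Put 29U in rack 8; 19U remain.
Put 28U in rack 9; 20U remain.
Put 27U in rack 10; 21U remain.
Put 25U in rack 11; 23U remain.
Put 14U in rack 3; 0U remain.
Put 11U in rack 1; 1U remain.
Put 10U in rack 2; 3U remain.
Put 9U in rack 4; 5U remain.
Put 8U in rack 5; 7U remain.
Put 5U in rack 4; 0U remain.
Put 4U in rack 5; 3U remain.
11 racks × 48U = 528U; used 405U; unused 123U.

123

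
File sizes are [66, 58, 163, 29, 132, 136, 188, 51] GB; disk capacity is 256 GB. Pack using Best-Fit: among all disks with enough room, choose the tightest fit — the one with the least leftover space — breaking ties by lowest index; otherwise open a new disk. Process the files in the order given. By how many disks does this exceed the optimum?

Best-Fit: [66,58,132] [163,29,51] [136] [188] → 4 disks.
Total size 823 GB; any packing needs at least ⌈823/256⌉ = 4 disks.
So 4 is already optimal.

0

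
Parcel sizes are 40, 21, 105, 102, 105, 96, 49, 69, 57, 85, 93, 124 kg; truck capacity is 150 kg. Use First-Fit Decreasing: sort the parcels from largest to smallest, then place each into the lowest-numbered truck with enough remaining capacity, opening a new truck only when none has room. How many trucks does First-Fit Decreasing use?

Sorted descending: 124, 105, 105, 102, 96, 93, 85, 69, 57, 49, 40, 21.
truck 1: place 124 kg, 26 kg left
truck 2: place 105 kg, 45 kg left
truck 3: place 105 kg, 45 kg left
truck 4: place 102 kg, 48 kg left
truck 5: place 96 kg, 54 kg left
truck 6: place 93 kg, 57 kg left
truck 7: place 85 kg, 65 kg left
truck 8: place 69 kg, 81 kg left
truck 6: place 57 kg, 0 kg left
truck 5: place 49 kg, 5 kg left
truck 2: place 40 kg, 5 kg left
truck 1: place 21 kg, 5 kg left
Final trucks: [124,21] [105,40] [105] [102] [96,49] [93,57] [85] [69].

8 trucks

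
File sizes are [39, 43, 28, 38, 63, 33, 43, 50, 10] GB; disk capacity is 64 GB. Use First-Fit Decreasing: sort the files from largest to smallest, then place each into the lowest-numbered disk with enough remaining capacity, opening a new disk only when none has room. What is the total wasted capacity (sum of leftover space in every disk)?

Sorted descending: 63, 50, 43, 43, 39, 38, 33, 28, 10.
disk 1: place 63 GB, 1 GB left
disk 2: place 50 GB, 14 GB left
disk 3: place 43 GB, 21 GB left
disk 4: place 43 GB, 21 GB left
disk 5: place 39 GB, 25 GB left
disk 6: place 38 GB, 26 GB left
disk 7: place 33 GB, 31 GB left
disk 7: place 28 GB, 3 GB left
disk 2: place 10 GB, 4 GB left
7 disks × 64 GB = 448 GB; used 347 GB; unused 101 GB.

101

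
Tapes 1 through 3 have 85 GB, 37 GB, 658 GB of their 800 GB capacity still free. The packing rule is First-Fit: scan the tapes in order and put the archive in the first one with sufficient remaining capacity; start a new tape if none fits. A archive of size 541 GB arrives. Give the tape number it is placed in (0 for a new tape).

Tapes with room: tape 3 (658 GB).
The first with room is tape 3.

3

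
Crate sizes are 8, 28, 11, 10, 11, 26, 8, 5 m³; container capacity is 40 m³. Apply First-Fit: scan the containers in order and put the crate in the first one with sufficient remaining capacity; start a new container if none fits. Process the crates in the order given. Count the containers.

container 1: place 8 m³, 32 m³ left
container 1: place 28 m³, 4 m³ left
container 2: place 11 m³, 29 m³ left
container 2: place 10 m³, 19 m³ left
container 2: place 11 m³, 8 m³ left
container 3: place 26 m³, 14 m³ left
container 2: place 8 m³, 0 m³ left
container 3: place 5 m³, 9 m³ left

3 containers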